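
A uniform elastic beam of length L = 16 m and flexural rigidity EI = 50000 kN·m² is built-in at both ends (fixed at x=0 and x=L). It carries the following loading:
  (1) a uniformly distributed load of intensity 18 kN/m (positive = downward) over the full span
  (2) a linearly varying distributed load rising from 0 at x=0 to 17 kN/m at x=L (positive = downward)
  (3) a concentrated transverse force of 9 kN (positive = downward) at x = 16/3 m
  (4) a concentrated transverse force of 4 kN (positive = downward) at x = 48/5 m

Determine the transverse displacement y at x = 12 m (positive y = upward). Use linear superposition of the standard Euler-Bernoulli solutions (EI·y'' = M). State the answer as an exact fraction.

Load 1 — uniform load w=18 kN/m over full span:
  y_1 = -wx²(L-x)²/(24EI) = -18·12²·(16-12)²/(24·50000) = -108/3125 m
Load 2 — triangular load w₀=17 kN/m (0→w₀ over full span):
  y_2 = -w₀x²(L-x)²(x+2L)/(120LEI) = -17·12²·(16-12)²·(12+2·16)/(120·16·50000) = -561/31250 m
Load 3 — point force P=9 kN at a=16/3 m (b=L-a=32/3):
  y_3 = -Pa²(L-x)²(3bL-(3b+a)(L-x))/(6L³EI)  [x>a] = -9·(16/3)²·(16-12)²·(3·(32/3)·16-(3·(32/3)+(16/3))·(16-12))/(6·16³·50000) = -34/28125 m
Load 4 — point force P=4 kN at a=48/5 m (b=L-a=32/5):
  y_4 = -Pa²(L-x)²(3bL-(3b+a)(L-x))/(6L³EI)  [x>a] = -4·(48/5)²·(16-12)²·(3·(32/5)·16-(3·(32/5)+(48/5))·(16-12))/(6·16³·50000) = -72/78125 m
Superposition: y = Σ y_i = -76841/1406250 m ≈ -0.054642 m

y(12) = -76841/1406250 m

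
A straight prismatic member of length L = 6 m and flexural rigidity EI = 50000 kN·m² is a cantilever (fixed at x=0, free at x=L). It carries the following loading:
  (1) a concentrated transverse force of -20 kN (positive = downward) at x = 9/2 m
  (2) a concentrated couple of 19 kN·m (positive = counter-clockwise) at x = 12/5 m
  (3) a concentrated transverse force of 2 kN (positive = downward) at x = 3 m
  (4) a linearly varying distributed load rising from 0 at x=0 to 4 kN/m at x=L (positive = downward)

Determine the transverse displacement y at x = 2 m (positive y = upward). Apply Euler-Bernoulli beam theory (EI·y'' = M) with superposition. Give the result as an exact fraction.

Load 1 — point force P=-20 kN at a=9/2 m (b=L-a=3/2):
  y_1 = -Px²(3a-x)/(6EI)  [x≤a] = -(-20)·2²·(3·(9/2)-2)/(6·50000) = 23/7500 m
Load 2 — applied couple M₀=19 kN·m at a=12/5 m (b=L-a=18/5):
  y_2 = M₀x²/(2EI)  [x≤a] = 19·2²/(2·50000) = 19/25000 m
Load 3 — point force P=2 kN at a=3 m (b=L-a=3):
  y_3 = -Px²(3a-x)/(6EI)  [x≤a] = -2·2²·(3·3-2)/(6·50000) = -7/37500 m
Load 4 — triangular load w₀=4 kN/m (0→w₀ over full span):
  y_4 = (w₀Lx³/12-w₀L²x²/6-w₀x⁵/(120L))/EI = (4·6·2³/12-4·6²·2²/6-4·2⁵/(120·6))/50000 = -451/281250 m
Superposition: y = Σ y_i = 2291/1125000 m ≈ 0.002036 m

y(2) = 2291/1125000 m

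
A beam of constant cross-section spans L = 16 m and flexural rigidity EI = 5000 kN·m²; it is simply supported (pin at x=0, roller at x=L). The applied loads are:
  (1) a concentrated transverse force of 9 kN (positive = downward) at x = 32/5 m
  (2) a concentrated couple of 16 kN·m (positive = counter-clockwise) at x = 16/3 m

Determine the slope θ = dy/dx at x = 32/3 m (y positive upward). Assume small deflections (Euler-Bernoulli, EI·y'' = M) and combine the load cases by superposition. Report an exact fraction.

θ(32/3) = 8944/703125 rad

Load 1 — point force P=9 kN at a=32/5 m (b=L-a=48/5):
  θ_1 = -Pa(2L²-6Lx+3x²+a²)/(6LEI)  [x>a] = -9·(32/5)·(2·16²-6·16·(32/3)+3·(32/3)²+(32/5)²)/(6·16·5000) = 1216/78125 rad
Load 2 — applied couple M₀=16 kN·m at a=16/3 m (b=L-a=32/3):
  θ_2 = (M₀x²/(2L)-M₀(x-a)+C₁)/EI  [x>a] with C₁=M₀(3b²-L²)/(6L)=128/9 = (16·(32/3)²/(2·16)-16·((32/3)-(16/3))+(128/9))/5000 = -16/5625 rad
Superposition: θ = Σ θ_i = 8944/703125 rad ≈ 0.012720 rad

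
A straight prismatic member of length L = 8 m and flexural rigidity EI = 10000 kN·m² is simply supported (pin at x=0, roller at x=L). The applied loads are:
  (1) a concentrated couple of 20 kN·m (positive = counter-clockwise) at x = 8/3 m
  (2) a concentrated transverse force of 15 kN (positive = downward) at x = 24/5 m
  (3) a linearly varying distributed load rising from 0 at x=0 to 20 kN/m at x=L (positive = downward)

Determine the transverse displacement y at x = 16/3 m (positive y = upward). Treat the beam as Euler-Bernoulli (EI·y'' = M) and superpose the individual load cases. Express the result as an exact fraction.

Load 1 — applied couple M₀=20 kN·m at a=8/3 m (b=L-a=16/3):
  y_1 = (M₀x³/(6L)-M₀(x-a)²/2+C₁x)/EI  [x>a] with C₁=M₀(3b²-L²)/(6L)=80/9 = (20·(16/3)³/(6·8)-20·((16/3)-(8/3))²/2+(80/9)·(16/3))/10000 = 8/2025 m
Load 2 — point force P=15 kN at a=24/5 m (b=L-a=16/5):
  y_2 = -Pa(L-x)(2Lx-a²-x²)/(6LEI)  [x>a] = -15·(24/5)·(8-(16/3))·(2·8·(16/3)-(24/5)²-(16/3)²)/(6·8·10000) = -1904/140625 m
Load 3 — triangular load w₀=20 kN/m (0→w₀ over full span):
  y_3 = -w₀x(7L⁴-10L²x²+3x⁴)/(360LEI) = -20·(16/3)·(7·8⁴-10·8²·(16/3)²+3·(16/3)⁴)/(360·8·10000) = -4352/91125 m
Superposition: y = Σ y_i = -653224/11390625 m ≈ -0.057348 m

y(16/3) = -653224/11390625 m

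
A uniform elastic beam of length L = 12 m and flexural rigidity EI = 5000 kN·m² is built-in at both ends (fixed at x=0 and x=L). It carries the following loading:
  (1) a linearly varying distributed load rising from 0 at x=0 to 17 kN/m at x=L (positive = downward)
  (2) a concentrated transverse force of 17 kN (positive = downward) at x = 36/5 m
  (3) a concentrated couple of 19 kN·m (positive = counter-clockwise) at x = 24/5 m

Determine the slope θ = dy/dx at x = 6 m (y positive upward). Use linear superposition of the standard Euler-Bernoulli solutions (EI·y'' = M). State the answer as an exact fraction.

Load 1 — triangular load w₀=17 kN/m (0→w₀ over full span):
  θ_1 = -w₀(2x(L-x)(L-2x)(x+2L)+x²(L-x)²)/(120LEI) = -17·(2·6·(12-6)·(12-2·6)·(6+2·12)+6²·(12-6)²)/(120·12·5000) = -153/50000 rad
Load 2 — point force P=17 kN at a=36/5 m (b=L-a=24/5):
  θ_2 = -Pb²x(2aL-(3a+b)x)/(2L³EI)  [x≤a] = -17·(24/5)²·6·(2·(36/5)·12-(3·(36/5)+(24/5))·6)/(2·12³·5000) = -153/78125 rad
Load 3 — applied couple M₀=19 kN·m at a=24/5 m (b=L-a=36/5):
  θ_3 = (R_Ax²/2 - M_Ax - M₀(x-a))/EI  [x>a] with R_A=57/25, M_A=57/25 = ((57/25)·6²/2 - (57/25)·6 - 19·(6-(24/5)))/5000 = 57/62500 rad
Superposition: θ = Σ θ_i = -5133/1250000 rad ≈ -0.004106 rad

θ(6) = -5133/1250000 rad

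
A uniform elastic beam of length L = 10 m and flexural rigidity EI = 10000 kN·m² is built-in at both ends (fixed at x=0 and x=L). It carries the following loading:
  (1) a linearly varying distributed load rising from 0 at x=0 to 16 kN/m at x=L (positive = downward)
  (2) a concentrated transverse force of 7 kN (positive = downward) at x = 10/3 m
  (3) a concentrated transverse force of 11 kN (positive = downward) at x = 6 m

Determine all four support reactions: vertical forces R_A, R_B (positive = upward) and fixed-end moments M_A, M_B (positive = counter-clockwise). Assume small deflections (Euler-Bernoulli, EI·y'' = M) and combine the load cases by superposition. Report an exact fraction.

R_A = 111568/3375 kN, M_A = 50128/675 kN·m, R_B = 219182/3375 kN, M_B = -68192/675 kN·m

Load 1 — triangular load w₀=16 kN/m (0→w₀ over full span):
  R_A = 3w₀L/20 = 3·16·10/20 = 24 kN
  M_A = w₀L²/30 = 16·10²/30 = 160/3 kN·m
  R_B = 7w₀L/20 = 7·16·10/20 = 56 kN
  M_B = -w₀L²/20 = -16·10²/20 = -80 kN·m
Load 2 — point force P=7 kN at a=10/3 m (b=L-a=20/3):
  R_A = Pb²(3a+b)/L³ = 7·(20/3)²·(3·(10/3)+(20/3))/10³ = 140/27 kN
  M_A = Pab²/L² = 7·(10/3)·(20/3)²/10² = 280/27 kN·m
  R_B = Pa²(a+3b)/L³ = 7·(10/3)²·((10/3)+3·(20/3))/10³ = 49/27 kN
  M_B = -Pa²b/L² = -7·(10/3)²·(20/3)/10² = -140/27 kN·m
Load 3 — point force P=11 kN at a=6 m (b=L-a=4):
  R_A = Pb²(3a+b)/L³ = 11·4²·(3·6+4)/10³ = 484/125 kN
  M_A = Pab²/L² = 11·6·4²/10² = 264/25 kN·m
  R_B = Pa²(a+3b)/L³ = 11·6²·(6+3·4)/10³ = 891/125 kN
  M_B = -Pa²b/L² = -11·6²·4/10² = -396/25 kN·m
Superposition: R_A = 111568/3375 kN, M_A = 50128/675 kN·m, R_B = 219182/3375 kN, M_B = -68192/675 kN·m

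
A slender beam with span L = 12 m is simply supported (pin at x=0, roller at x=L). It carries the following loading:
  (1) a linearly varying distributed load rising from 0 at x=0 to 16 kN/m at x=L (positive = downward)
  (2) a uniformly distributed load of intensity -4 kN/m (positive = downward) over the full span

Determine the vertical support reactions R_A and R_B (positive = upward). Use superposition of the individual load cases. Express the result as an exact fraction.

Load 1 — triangular load w₀=16 kN/m (0→w₀ over full span):
  R_A = w₀L/6 = 16·12/6 = 32 kN
  R_B = w₀L/3 = 16·12/3 = 64 kN
Load 2 — uniform load w=-4 kN/m over full span:
  R_A = wL/2 = (-4)·12/2 = -24 kN
  R_B = wL/2 = (-4)·12/2 = -24 kN
Superposition: R_A = 8 kN, R_B = 40 kN

R_A = 8 kN, R_B = 40 kN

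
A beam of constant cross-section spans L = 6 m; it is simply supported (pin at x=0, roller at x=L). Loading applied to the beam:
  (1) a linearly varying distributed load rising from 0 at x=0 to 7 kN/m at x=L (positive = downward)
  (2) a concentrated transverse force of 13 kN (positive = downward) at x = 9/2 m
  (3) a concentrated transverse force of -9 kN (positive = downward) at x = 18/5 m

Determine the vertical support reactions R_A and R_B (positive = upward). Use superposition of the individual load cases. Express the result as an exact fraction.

Load 1 — triangular load w₀=7 kN/m (0→w₀ over full span):
  R_A = w₀L/6 = 7·6/6 = 7 kN
  R_B = w₀L/3 = 7·6/3 = 14 kN
Load 2 — point force P=13 kN at a=9/2 m (b=L-a=3/2):
  R_A = Pb/L = 13·(3/2)/6 = 13/4 kN
  R_B = Pa/L = 13·(9/2)/6 = 39/4 kN
Load 3 — point force P=-9 kN at a=18/5 m (b=L-a=12/5):
  R_A = Pb/L = (-9)·(12/5)/6 = -18/5 kN
  R_B = Pa/L = (-9)·(18/5)/6 = -27/5 kN
Superposition: R_A = 133/20 kN, R_B = 367/20 kN

R_A = 133/20 kN, R_B = 367/20 kN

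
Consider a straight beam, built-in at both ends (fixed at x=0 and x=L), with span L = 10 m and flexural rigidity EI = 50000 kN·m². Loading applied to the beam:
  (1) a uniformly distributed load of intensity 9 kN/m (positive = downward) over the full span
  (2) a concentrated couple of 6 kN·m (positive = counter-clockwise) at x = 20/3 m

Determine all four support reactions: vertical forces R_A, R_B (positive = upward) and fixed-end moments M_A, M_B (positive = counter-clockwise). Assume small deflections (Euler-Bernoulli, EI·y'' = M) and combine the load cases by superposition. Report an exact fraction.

Load 1 — uniform load w=9 kN/m over full span:
  R_A = wL/2 = 9·10/2 = 45 kN
  M_A = wL²/12 = 9·10²/12 = 75 kN·m
  R_B = wL/2 = 9·10/2 = 45 kN
  M_B = -wL²/12 = -9·10²/12 = -75 kN·m
Load 2 — applied couple M₀=6 kN·m at a=20/3 m (b=L-a=10/3):
  R_A = 6M₀ab/L³ = 6·6·(20/3)·(10/3)/10³ = 4/5 kN
  M_A = M₀b(2a-b)/L² = 6·(10/3)·(2·(20/3)-(10/3))/10² = 2 kN·m
  R_B = -6M₀ab/L³ = -6·6·(20/3)·(10/3)/10³ = -4/5 kN
  M_B = M₀a(2b-a)/L² = 6·(20/3)·(2·(10/3)-(20/3))/10² = 0 kN·m
Superposition: R_A = 229/5 kN, M_A = 77 kN·m, R_B = 221/5 kN, M_B = -75 kN·m

R_A = 229/5 kN, M_A = 77 kN·m, R_B = 221/5 kN, M_B = -75 kN·m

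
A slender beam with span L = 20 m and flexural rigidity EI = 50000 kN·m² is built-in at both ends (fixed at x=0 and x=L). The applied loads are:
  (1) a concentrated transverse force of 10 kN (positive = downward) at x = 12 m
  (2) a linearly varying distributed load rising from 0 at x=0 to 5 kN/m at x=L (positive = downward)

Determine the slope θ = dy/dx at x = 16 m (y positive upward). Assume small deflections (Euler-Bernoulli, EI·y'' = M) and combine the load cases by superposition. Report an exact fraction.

Load 1 — point force P=10 kN at a=12 m (b=L-a=8):
  θ_1 = Pa²(L-x)(2bL-(3b+a)(L-x))/(2L³EI)  [x>a] = 10·12²·(20-16)·(2·8·20-(3·8+12)·(20-16))/(2·20³·50000) = 99/78125 rad
Load 2 — triangular load w₀=5 kN/m (0→w₀ over full span):
  θ_2 = -w₀(2x(L-x)(L-2x)(x+2L)+x²(L-x)²)/(120LEI) = -5·(2·16·(20-16)·(20-2·16)·(16+2·20)+16²·(20-16)²)/(120·20·50000) = 32/9375 rad
Superposition: θ = Σ θ_i = 1097/234375 rad ≈ 0.004681 rad

θ(16) = 1097/234375 rad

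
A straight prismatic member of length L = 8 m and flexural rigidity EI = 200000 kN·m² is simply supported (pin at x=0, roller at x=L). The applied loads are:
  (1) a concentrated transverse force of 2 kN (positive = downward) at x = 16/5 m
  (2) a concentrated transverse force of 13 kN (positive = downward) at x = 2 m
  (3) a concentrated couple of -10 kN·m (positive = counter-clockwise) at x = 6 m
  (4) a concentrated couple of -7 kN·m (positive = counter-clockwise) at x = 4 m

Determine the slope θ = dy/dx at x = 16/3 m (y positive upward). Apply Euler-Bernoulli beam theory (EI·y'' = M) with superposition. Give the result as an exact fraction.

Load 1 — point force P=2 kN at a=16/5 m (b=L-a=24/5):
  θ_1 = -Pa(2L²-6Lx+3x²+a²)/(6LEI)  [x>a] = -2·(16/5)·(2·8²-6·8·(16/3)+3·(16/3)²+(16/5)²)/(6·8·200000) = 76/3515625 rad
Load 2 — point force P=13 kN at a=2 m (b=L-a=6):
  θ_2 = -Pa(2L²-6Lx+3x²+a²)/(6LEI)  [x>a] = -13·2·(2·8²-6·8·(16/3)+3·(16/3)²+2²)/(6·8·200000) = 377/3600000 rad
Load 3 — applied couple M₀=-10 kN·m at a=6 m (b=L-a=2):
  θ_3 = (M₀x²/(2L)+C₁)/EI  [x≤a] with C₁=M₀(3b²-L²)/(6L)=65/6 = ((-10)·(16/3)²/(2·8)+(65/6))/200000 = -1/28800 rad
Load 4 — applied couple M₀=-7 kN·m at a=4 m (b=L-a=4):
  θ_4 = (M₀x²/(2L)-M₀(x-a)+C₁)/EI  [x>a] with C₁=M₀(3b²-L²)/(6L)=7/3 = ((-7)·(16/3)²/(2·8)-(-7)·((16/3)-4)+(7/3))/200000 = -7/1800000 rad
Superposition: θ = Σ θ_i = 19739/225000000 rad ≈ 0.000088 rad

θ(16/3) = 19739/225000000 rad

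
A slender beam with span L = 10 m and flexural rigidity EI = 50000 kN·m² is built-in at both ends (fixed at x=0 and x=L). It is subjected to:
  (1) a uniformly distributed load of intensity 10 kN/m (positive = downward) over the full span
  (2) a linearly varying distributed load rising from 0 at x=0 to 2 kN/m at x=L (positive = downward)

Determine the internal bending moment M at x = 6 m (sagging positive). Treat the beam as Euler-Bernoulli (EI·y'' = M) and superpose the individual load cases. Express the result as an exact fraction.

M(6) = 204/5 kN·m

Load 1 — uniform load w=10 kN/m over full span:
  M_1 = wLx/2 - wL²/12 - wx²/2 = 10·10·6/2 - 10·10²/12 - 10·6²/2 = 110/3 kN·m
Load 2 — triangular load w₀=2 kN/m (0→w₀ over full span):
  M_2 = 3w₀Lx/20 - w₀L²/30 - w₀x³/(6L) = 3·2·10·6/20 - 2·10²/30 - 2·6³/(6·10) = 62/15 kN·m
Superposition: M = Σ M_i = 204/5 kN·m ≈ 40.800000 kN·m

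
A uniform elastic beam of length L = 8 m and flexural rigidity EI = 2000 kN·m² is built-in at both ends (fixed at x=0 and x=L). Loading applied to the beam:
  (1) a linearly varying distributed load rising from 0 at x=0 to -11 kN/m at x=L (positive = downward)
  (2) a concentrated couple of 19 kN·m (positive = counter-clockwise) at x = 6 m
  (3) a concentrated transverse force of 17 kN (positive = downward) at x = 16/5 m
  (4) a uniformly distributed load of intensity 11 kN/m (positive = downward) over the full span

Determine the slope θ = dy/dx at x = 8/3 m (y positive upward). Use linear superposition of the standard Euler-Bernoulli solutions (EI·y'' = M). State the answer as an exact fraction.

θ(8/3) = -1081751/60750000 rad

Load 1 — triangular load w₀=-11 kN/m (0→w₀ over full span):
  θ_1 = -w₀(2x(L-x)(L-2x)(x+2L)+x²(L-x)²)/(120LEI) = -(-11)·(2·(8/3)·(8-(8/3))·(8-2·(8/3))·((8/3)+2·8)+(8/3)²·(8-(8/3))²)/(120·8·2000) = 1408/151875 rad
Load 2 — applied couple M₀=19 kN·m at a=6 m (b=L-a=2):
  θ_2 = (R_Ax²/2 - M_Ax)/EI  [x≤a] with R_A=171/64, M_A=95/16 = ((171/64)·(8/3)²/2 - (95/16)·(8/3))/2000 = -19/6000 rad
Load 3 — point force P=17 kN at a=16/5 m (b=L-a=24/5):
  θ_3 = -Pb²x(2aL-(3a+b)x)/(2L³EI)  [x≤a] = -17·(24/5)²·(8/3)·(2·(16/5)·8-(3·(16/5)+(24/5))·(8/3))/(2·8³·2000) = -102/15625 rad
Load 4 — uniform load w=11 kN/m over full span:
  θ_4 = -wx(L-x)(L-2x)/(12EI) = -11·(8/3)·(8-(8/3))·(8-2·(8/3))/(12·2000) = -176/10125 rad
Superposition: θ = Σ θ_i = -1081751/60750000 rad ≈ -0.017807 rad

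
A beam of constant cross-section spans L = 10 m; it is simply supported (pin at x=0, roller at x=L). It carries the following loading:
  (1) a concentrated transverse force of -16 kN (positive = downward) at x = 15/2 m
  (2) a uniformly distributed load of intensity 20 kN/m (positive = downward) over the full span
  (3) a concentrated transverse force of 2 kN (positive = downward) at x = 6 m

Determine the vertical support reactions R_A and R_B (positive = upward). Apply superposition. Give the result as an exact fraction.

Load 1 — point force P=-16 kN at a=15/2 m (b=L-a=5/2):
  R_A = Pb/L = (-16)·(5/2)/10 = -4 kN
  R_B = Pa/L = (-16)·(15/2)/10 = -12 kN
Load 2 — uniform load w=20 kN/m over full span:
  R_A = wL/2 = 20·10/2 = 100 kN
  R_B = wL/2 = 20·10/2 = 100 kN
Load 3 — point force P=2 kN at a=6 m (b=L-a=4):
  R_A = Pb/L = 2·4/10 = 4/5 kN
  R_B = Pa/L = 2·6/10 = 6/5 kN
Superposition: R_A = 484/5 kN, R_B = 446/5 kN

R_A = 484/5 kN, R_B = 446/5 kN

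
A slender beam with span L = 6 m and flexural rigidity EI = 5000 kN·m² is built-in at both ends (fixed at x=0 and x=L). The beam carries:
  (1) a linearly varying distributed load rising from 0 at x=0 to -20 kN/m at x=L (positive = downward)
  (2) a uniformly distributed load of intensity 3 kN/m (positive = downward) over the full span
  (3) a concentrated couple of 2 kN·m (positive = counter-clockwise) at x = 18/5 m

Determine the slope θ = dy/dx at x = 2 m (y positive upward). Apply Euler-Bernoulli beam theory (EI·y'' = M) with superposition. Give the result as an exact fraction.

θ(2) = 557/281250 rad

Load 1 — triangular load w₀=-20 kN/m (0→w₀ over full span):
  θ_1 = -w₀(2x(L-x)(L-2x)(x+2L)+x²(L-x)²)/(120LEI) = -(-20)·(2·2·(6-2)·(6-2·2)·(2+2·6)+2²·(6-2)²)/(120·6·5000) = 16/5625 rad
Load 2 — uniform load w=3 kN/m over full span:
  θ_2 = -wx(L-x)(L-2x)/(12EI) = -3·2·(6-2)·(6-2·2)/(12·5000) = -1/1250 rad
Load 3 — applied couple M₀=2 kN·m at a=18/5 m (b=L-a=12/5):
  θ_3 = (R_Ax²/2 - M_Ax)/EI  [x≤a] with R_A=12/25, M_A=16/25 = ((12/25)·2²/2 - (16/25)·2)/5000 = -1/15625 rad
Superposition: θ = Σ θ_i = 557/281250 rad ≈ 0.001980 rad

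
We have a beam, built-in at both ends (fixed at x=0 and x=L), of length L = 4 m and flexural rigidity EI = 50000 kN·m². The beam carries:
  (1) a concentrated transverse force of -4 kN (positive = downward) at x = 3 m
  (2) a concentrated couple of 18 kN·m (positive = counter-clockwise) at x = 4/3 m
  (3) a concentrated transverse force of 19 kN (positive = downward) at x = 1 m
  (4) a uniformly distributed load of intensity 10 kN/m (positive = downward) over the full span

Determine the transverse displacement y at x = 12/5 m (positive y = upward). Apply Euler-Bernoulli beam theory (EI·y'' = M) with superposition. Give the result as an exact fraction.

y(12/5) = -41/468750 m

Load 1 — point force P=-4 kN at a=3 m (b=L-a=1):
  y_1 = -Pb²x²(3aL-(3a+b)x)/(6L³EI)  [x≤a] = -(-4)·1²·(12/5)²·(3·3·4-(3·3+1)·(12/5))/(6·4³·50000) = 9/625000 m
Load 2 — applied couple M₀=18 kN·m at a=4/3 m (b=L-a=8/3):
  y_2 = (R_Ax³/6 - M_Ax²/2 - M₀(x-a)²/2)/EI  [x>a] with R_A=6, M_A=0 = (6·(12/5)³/6 - 0·(12/5)²/2 - 18·((12/5)-(4/3))²/2)/50000 = 28/390625 m
Load 3 — point force P=19 kN at a=1 m (b=L-a=3):
  y_3 = -Pa²(L-x)²(3bL-(3b+a)(L-x))/(6L³EI)  [x>a] = -19·1²·(4-(12/5))²·(3·3·4-(3·3+1)·(4-(12/5)))/(6·4³·50000) = -19/375000 m
Load 4 — uniform load w=10 kN/m over full span:
  y_4 = -wx²(L-x)²/(24EI) = -10·(12/5)²·(4-(12/5))²/(24·50000) = -48/390625 m
Superposition: y = Σ y_i = -41/468750 m ≈ -0.000087 m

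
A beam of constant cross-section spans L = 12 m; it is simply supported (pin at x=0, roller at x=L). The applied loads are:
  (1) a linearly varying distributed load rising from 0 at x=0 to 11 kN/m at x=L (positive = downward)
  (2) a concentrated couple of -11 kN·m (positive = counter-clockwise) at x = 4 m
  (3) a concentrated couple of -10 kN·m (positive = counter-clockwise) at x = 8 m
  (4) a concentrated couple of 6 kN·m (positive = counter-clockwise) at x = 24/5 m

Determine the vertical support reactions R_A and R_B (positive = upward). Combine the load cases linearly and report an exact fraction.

R_A = 83/4 kN, R_B = 181/4 kN

Load 1 — triangular load w₀=11 kN/m (0→w₀ over full span):
  R_A = w₀L/6 = 11·12/6 = 22 kN
  R_B = w₀L/3 = 11·12/3 = 44 kN
Load 2 — applied couple M₀=-11 kN·m at a=4 m (b=L-a=8):
  R_A = M₀/L = (-11)/12 = -11/12 kN
  R_B = -M₀/L = -(-11)/12 = 11/12 kN
Load 3 — applied couple M₀=-10 kN·m at a=8 m (b=L-a=4):
  R_A = M₀/L = (-10)/12 = -5/6 kN
  R_B = -M₀/L = -(-10)/12 = 5/6 kN
Load 4 — applied couple M₀=6 kN·m at a=24/5 m (b=L-a=36/5):
  R_A = M₀/L = 6/12 = 1/2 kN
  R_B = -M₀/L = -6/12 = -1/2 kN
Superposition: R_A = 83/4 kN, R_B = 181/4 kN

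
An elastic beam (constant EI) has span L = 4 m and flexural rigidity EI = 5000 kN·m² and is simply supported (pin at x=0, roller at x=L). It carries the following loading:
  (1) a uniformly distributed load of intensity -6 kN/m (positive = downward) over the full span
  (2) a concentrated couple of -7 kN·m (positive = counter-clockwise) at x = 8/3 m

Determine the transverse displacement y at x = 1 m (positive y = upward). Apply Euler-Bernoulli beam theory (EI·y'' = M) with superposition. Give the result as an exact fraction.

y(1) = 1229/360000 m

Load 1 — uniform load w=-6 kN/m over full span:
  y_1 = -wx(L³-2Lx²+x³)/(24EI) = -(-6)·1·(4³-2·4·1²+1³)/(24·5000) = 57/20000 m
Load 2 — applied couple M₀=-7 kN·m at a=8/3 m (b=L-a=4/3):
  y_2 = (M₀x³/(6L)+C₁x)/EI  [x≤a] with C₁=M₀(3b²-L²)/(6L)=28/9 = ((-7)·1³/(6·4)+(28/9)·1)/5000 = 203/360000 m
Superposition: y = Σ y_i = 1229/360000 m ≈ 0.003414 m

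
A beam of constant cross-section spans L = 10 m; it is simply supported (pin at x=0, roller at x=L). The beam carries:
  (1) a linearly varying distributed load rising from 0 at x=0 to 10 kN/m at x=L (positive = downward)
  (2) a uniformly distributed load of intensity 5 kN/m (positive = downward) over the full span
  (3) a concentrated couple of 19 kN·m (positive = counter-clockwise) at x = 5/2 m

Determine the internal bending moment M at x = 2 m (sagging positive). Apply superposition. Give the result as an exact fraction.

M(2) = 379/5 kN·m

Load 1 — triangular load w₀=10 kN/m (0→w₀ over full span):
  M_1 = w₀Lx/6 - w₀x³/(6L) = 10·10·2/6 - 10·2³/(6·10) = 32 kN·m
Load 2 — uniform load w=5 kN/m over full span:
  M_2 = wx(L-x)/2 = 5·2·(10-2)/2 = 40 kN·m
Load 3 — applied couple M₀=19 kN·m at a=5/2 m (b=L-a=15/2):
  M_3 = M₀x/L  [x≤a] = 19·2/10 = 19/5 kN·m
Superposition: M = Σ M_i = 379/5 kN·m ≈ 75.800000 kN·m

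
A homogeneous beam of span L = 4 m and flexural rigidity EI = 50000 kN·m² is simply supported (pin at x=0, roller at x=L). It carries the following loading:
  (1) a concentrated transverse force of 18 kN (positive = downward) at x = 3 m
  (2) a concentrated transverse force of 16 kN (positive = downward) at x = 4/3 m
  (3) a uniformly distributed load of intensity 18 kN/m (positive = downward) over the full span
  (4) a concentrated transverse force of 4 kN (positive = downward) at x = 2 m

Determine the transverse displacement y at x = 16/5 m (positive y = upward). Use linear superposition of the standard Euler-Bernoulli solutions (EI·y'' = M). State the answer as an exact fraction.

Load 1 — point force P=18 kN at a=3 m (b=L-a=1):
  y_1 = -Pa(L-x)(2Lx-a²-x²)/(6LEI)  [x>a] = -18·3·(4-(16/5))·(2·4·(16/5)-3²-(16/5)²)/(6·4·50000) = -1431/6250000 m
Load 2 — point force P=16 kN at a=4/3 m (b=L-a=8/3):
  y_2 = -Pa(L-x)(2Lx-a²-x²)/(6LEI)  [x>a] = -16·(4/3)·(4-(16/5))·(2·4·(16/5)-(4/3)²-(16/5)²)/(6·4·50000) = -6112/31640625 m
Load 3 — uniform load w=18 kN/m over full span:
  y_3 = -wx(L³-2Lx²+x³)/(24EI) = -18·(16/5)·(4³-2·4·(16/5)²+(16/5)³)/(24·50000) = -1392/1953125 m
Load 4 — point force P=4 kN at a=2 m (b=L-a=2):
  y_4 = -Pa(L-x)(2Lx-a²-x²)/(6LEI)  [x>a] = -4·2·(4-(16/5))·(2·4·(16/5)-2²-(16/5)²)/(6·4·50000) = -71/1171875 m
Superposition: y = Σ y_i = -3025907/2531250000 m ≈ -0.001195 m

y(16/5) = -3025907/2531250000 m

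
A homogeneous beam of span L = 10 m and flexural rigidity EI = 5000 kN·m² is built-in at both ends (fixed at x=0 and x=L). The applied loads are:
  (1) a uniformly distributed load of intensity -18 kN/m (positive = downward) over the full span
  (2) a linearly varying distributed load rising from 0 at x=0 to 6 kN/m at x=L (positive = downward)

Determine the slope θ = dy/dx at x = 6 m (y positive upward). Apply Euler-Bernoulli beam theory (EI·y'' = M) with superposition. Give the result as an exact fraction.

θ(6) = -39/3125 rad

Load 1 — uniform load w=-18 kN/m over full span:
  θ_1 = -wx(L-x)(L-2x)/(12EI) = -(-18)·6·(10-6)·(10-2·6)/(12·5000) = -9/625 rad
Load 2 — triangular load w₀=6 kN/m (0→w₀ over full span):
  θ_2 = -w₀(2x(L-x)(L-2x)(x+2L)+x²(L-x)²)/(120LEI) = -6·(2·6·(10-6)·(10-2·6)·(6+2·10)+6²·(10-6)²)/(120·10·5000) = 6/3125 rad
Superposition: θ = Σ θ_i = -39/3125 rad ≈ -0.012480 rad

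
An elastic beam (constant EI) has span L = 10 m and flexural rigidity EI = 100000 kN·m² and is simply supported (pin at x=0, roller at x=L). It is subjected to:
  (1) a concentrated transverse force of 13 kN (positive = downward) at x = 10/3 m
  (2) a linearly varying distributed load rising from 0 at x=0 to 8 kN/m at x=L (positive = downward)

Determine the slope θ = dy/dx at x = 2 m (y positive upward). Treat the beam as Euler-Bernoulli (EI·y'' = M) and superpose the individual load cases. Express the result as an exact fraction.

θ(2) = -9737/5062500 rad

Load 1 — point force P=13 kN at a=10/3 m (b=L-a=20/3):
  θ_1 = -Pb(L²-b²-3x²)/(6LEI)  [x≤a] = -13·(20/3)·(10²-(20/3)²-3·2²)/(6·10·100000) = -637/1012500 rad
Load 2 — triangular load w₀=8 kN/m (0→w₀ over full span):
  θ_2 = -w₀(7L⁴-30L²x²+15x⁴)/(360LEI) = -8·(7·10⁴-30·10²·2²+15·2⁴)/(360·10·100000) = -182/140625 rad
Superposition: θ = Σ θ_i = -9737/5062500 rad ≈ -0.001923 rad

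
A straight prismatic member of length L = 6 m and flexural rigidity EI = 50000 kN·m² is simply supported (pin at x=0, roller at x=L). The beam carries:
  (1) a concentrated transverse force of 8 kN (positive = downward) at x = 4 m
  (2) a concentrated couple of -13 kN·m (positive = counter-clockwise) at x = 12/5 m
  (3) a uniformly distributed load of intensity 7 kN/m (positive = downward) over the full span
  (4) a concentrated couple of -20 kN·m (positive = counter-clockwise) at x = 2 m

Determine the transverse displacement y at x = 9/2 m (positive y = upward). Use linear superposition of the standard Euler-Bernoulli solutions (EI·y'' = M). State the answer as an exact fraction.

Load 1 — point force P=8 kN at a=4 m (b=L-a=2):
  y_1 = -Pa(L-x)(2Lx-a²-x²)/(6LEI)  [x>a] = -8·4·(6-(9/2))·(2·6·(9/2)-4²-(9/2)²)/(6·6·50000) = -71/150000 m
Load 2 — applied couple M₀=-13 kN·m at a=12/5 m (b=L-a=18/5):
  y_2 = (M₀x³/(6L)-M₀(x-a)²/2+C₁x)/EI  [x>a] with C₁=M₀(3b²-L²)/(6L)=-26/25 = ((-13)·(9/2)³/(6·6)-(-13)·((9/2)-(12/5))²/2+(-26/25)·(9/2))/50000 = -7137/40000000 m
Load 3 — uniform load w=7 kN/m over full span:
  y_3 = -wx(L³-2Lx²+x³)/(24EI) = -7·(9/2)·(6³-2·6·(9/2)²+(9/2)³)/(24·50000) = -10773/6400000 m
Load 4 — applied couple M₀=-20 kN·m at a=2 m (b=L-a=4):
  y_4 = (M₀x³/(6L)-M₀(x-a)²/2+C₁x)/EI  [x>a] with C₁=M₀(3b²-L²)/(6L)=-20/3 = ((-20)·(9/2)³/(6·6)-(-20)·((9/2)-2)²/2+(-20/3)·(9/2))/50000 = -29/80000 m
Superposition: y = Σ y_i = -1294819/480000000 m ≈ -0.002698 m

y(9/2) = -1294819/480000000 m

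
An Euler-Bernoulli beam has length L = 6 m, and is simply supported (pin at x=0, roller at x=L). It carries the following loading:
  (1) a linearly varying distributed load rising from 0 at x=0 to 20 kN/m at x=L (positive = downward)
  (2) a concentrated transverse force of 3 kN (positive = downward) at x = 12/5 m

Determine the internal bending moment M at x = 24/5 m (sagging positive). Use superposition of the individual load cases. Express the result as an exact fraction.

Load 1 — triangular load w₀=20 kN/m (0→w₀ over full span):
  M_1 = w₀Lx/6 - w₀x³/(6L) = 20·6·(24/5)/6 - 20·(24/5)³/(6·6) = 864/25 kN·m
Load 2 — point force P=3 kN at a=12/5 m (b=L-a=18/5):
  M_2 = Pa(L-x)/L  [x>a] = 3·(12/5)·(6-(24/5))/6 = 36/25 kN·m
Superposition: M = Σ M_i = 36 kN·m ≈ 36.000000 kN·m

M(24/5) = 36 kN·m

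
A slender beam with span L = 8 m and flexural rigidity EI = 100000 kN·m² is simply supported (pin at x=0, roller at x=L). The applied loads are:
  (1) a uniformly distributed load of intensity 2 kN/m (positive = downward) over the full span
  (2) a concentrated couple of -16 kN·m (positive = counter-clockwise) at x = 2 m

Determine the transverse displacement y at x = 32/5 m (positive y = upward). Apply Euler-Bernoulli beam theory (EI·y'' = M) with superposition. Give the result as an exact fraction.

y(32/5) = -5257/5859375 m

Load 1 — uniform load w=2 kN/m over full span:
  y_1 = -wx(L³-2Lx²+x³)/(24EI) = -2·(32/5)·(8³-2·8·(32/5)²+(32/5)³)/(24·100000) = -3712/5859375 m
Load 2 — applied couple M₀=-16 kN·m at a=2 m (b=L-a=6):
  y_2 = (M₀x³/(6L)-M₀(x-a)²/2+C₁x)/EI  [x>a] with C₁=M₀(3b²-L²)/(6L)=-44/3 = ((-16)·(32/5)³/(6·8)-(-16)·((32/5)-2)²/2+(-44/3)·(32/5))/100000 = -103/390625 m
Superposition: y = Σ y_i = -5257/5859375 m ≈ -0.000897 m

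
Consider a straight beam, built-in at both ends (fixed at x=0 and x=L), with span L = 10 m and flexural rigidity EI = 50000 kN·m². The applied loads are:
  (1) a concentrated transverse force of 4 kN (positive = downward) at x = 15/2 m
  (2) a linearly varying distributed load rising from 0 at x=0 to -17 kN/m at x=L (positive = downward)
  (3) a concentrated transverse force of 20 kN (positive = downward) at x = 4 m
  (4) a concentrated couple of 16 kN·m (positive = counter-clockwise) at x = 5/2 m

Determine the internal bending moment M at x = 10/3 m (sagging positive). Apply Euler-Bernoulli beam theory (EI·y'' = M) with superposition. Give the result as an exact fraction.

Load 1 — point force P=4 kN at a=15/2 m (b=L-a=5/2):
  M_1 = Pb²(3a+b)x/L³ - Pab²/L²  [x≤a] = 4·(5/2)²·(3·(15/2)+(5/2))·(10/3)/10³ - 4·(15/2)·(5/2)²/10² = 5/24 kN·m
Load 2 — triangular load w₀=-17 kN/m (0→w₀ over full span):
  M_2 = 3w₀Lx/20 - w₀L²/30 - w₀x³/(6L) = 3·(-17)·10·(10/3)/20 - (-17)·10²/30 - (-17)·(10/3)³/(6·10) = -1445/81 kN·m
Load 3 — point force P=20 kN at a=4 m (b=L-a=6):
  M_3 = Pb²(3a+b)x/L³ - Pab²/L²  [x≤a] = 20·6²·(3·4+6)·(10/3)/10³ - 20·4·6²/10² = 72/5 kN·m
Load 4 — applied couple M₀=16 kN·m at a=5/2 m (b=L-a=15/2):
  M_4 = R_Ax - M_A - M₀  [x>a] with R_A=9/5, M_A=-3 = (9/5)·(10/3) - (-3) - 16 = -7 kN·m
Superposition: M = Σ M_i = -33149/3240 kN·m ≈ -10.231173 kN·m

M(10/3) = -33149/3240 kN·m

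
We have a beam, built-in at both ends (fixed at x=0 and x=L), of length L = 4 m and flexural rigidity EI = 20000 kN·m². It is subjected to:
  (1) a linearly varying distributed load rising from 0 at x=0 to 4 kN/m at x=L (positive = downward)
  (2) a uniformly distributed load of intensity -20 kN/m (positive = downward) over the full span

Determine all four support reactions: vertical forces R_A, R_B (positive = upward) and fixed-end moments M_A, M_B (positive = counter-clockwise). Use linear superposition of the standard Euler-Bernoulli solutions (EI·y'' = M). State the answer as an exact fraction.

Load 1 — triangular load w₀=4 kN/m (0→w₀ over full span):
  R_A = 3w₀L/20 = 3·4·4/20 = 12/5 kN
  M_A = w₀L²/30 = 4·4²/30 = 32/15 kN·m
  R_B = 7w₀L/20 = 7·4·4/20 = 28/5 kN
  M_B = -w₀L²/20 = -4·4²/20 = -16/5 kN·m
Load 2 — uniform load w=-20 kN/m over full span:
  R_A = wL/2 = (-20)·4/2 = -40 kN
  M_A = wL²/12 = (-20)·4²/12 = -80/3 kN·m
  R_B = wL/2 = (-20)·4/2 = -40 kN
  M_B = -wL²/12 = -(-20)·4²/12 = 80/3 kN·m
Superposition: R_A = -188/5 kN, M_A = -368/15 kN·m, R_B = -172/5 kN, M_B = 352/15 kN·m

R_A = -188/5 kN, M_A = -368/15 kN·m, R_B = -172/5 kN, M_B = 352/15 kN·m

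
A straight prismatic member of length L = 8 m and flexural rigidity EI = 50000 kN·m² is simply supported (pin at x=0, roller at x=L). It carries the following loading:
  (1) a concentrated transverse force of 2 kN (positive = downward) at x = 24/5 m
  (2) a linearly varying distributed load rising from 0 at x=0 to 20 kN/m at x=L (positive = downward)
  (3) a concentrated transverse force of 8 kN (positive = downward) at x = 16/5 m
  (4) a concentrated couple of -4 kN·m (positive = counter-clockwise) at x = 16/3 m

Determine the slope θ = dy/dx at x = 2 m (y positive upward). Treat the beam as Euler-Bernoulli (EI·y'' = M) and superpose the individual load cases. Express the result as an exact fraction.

θ(2) = -12208/3515625 rad

Load 1 — point force P=2 kN at a=24/5 m (b=L-a=16/5):
  θ_1 = -Pb(L²-b²-3x²)/(6LEI)  [x≤a] = -2·(16/5)·(8²-(16/5)²-3·2²)/(6·8·50000) = -87/781250 rad
Load 2 — triangular load w₀=20 kN/m (0→w₀ over full span):
  θ_2 = -w₀(7L⁴-30L²x²+15x⁴)/(360LEI) = -20·(7·8⁴-30·8²·2²+15·2⁴)/(360·8·50000) = -1327/450000 rad
Load 3 — point force P=8 kN at a=16/5 m (b=L-a=24/5):
  θ_3 = -Pb(L²-b²-3x²)/(6LEI)  [x≤a] = -8·(24/5)·(8²-(24/5)²-3·2²)/(6·8·50000) = -181/390625 rad
Load 4 — applied couple M₀=-4 kN·m at a=16/3 m (b=L-a=8/3):
  θ_4 = (M₀x²/(2L)+C₁)/EI  [x≤a] with C₁=M₀(3b²-L²)/(6L)=32/9 = ((-4)·2²/(2·8)+(32/9))/50000 = 23/450000 rad
Superposition: θ = Σ θ_i = -12208/3515625 rad ≈ -0.003472 rad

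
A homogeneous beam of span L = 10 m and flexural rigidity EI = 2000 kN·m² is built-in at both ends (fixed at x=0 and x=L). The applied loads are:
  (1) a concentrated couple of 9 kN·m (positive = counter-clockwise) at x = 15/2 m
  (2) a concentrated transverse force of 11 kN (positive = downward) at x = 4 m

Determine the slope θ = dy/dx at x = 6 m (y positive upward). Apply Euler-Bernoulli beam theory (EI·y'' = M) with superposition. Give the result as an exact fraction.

θ(6) = 6307/1000000 rad

Load 1 — applied couple M₀=9 kN·m at a=15/2 m (b=L-a=5/2):
  θ_1 = (R_Ax²/2 - M_Ax)/EI  [x≤a] with R_A=81/80, M_A=45/16 = ((81/80)·6²/2 - (45/16)·6)/2000 = 27/40000 rad
Load 2 — point force P=11 kN at a=4 m (b=L-a=6):
  θ_2 = Pa²(L-x)(2bL-(3b+a)(L-x))/(2L³EI)  [x>a] = 11·4²·(10-6)·(2·6·10-(3·6+4)·(10-6))/(2·10³·2000) = 88/15625 rad
Superposition: θ = Σ θ_i = 6307/1000000 rad ≈ 0.006307 rad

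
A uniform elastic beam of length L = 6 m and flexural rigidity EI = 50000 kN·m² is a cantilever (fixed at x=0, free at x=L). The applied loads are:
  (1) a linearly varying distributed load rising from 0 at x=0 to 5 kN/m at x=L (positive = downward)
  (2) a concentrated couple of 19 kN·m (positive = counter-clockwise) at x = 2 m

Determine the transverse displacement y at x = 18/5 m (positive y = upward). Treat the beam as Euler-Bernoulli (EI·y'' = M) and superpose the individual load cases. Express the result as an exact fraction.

Load 1 — triangular load w₀=5 kN/m (0→w₀ over full span):
  y_1 = (w₀Lx³/12-w₀L²x²/6-w₀x⁵/(120L))/EI = (5·6·(18/5)³/12-5·6²·(18/5)²/6-5·(18/5)⁵/(120·6))/50000 = -431811/78125000 m
Load 2 — applied couple M₀=19 kN·m at a=2 m (b=L-a=4):
  y_2 = M₀a(2x-a)/(2EI)  [x>a] = 19·2·(2·(18/5)-2)/(2·50000) = 247/125000 m
Superposition: y = Σ y_i = -69359/19531250 m ≈ -0.003551 m

y(18/5) = -69359/19531250 m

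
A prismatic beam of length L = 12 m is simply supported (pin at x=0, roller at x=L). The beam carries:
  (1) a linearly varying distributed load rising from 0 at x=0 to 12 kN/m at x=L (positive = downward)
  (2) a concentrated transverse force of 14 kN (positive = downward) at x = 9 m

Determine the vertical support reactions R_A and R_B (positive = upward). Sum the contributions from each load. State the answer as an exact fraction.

R_A = 55/2 kN, R_B = 117/2 kN

Load 1 — triangular load w₀=12 kN/m (0→w₀ over full span):
  R_A = w₀L/6 = 12·12/6 = 24 kN
  R_B = w₀L/3 = 12·12/3 = 48 kN
Load 2 — point force P=14 kN at a=9 m (b=L-a=3):
  R_A = Pb/L = 14·3/12 = 7/2 kN
  R_B = Pa/L = 14·9/12 = 21/2 kN
Superposition: R_A = 55/2 kN, R_B = 117/2 kN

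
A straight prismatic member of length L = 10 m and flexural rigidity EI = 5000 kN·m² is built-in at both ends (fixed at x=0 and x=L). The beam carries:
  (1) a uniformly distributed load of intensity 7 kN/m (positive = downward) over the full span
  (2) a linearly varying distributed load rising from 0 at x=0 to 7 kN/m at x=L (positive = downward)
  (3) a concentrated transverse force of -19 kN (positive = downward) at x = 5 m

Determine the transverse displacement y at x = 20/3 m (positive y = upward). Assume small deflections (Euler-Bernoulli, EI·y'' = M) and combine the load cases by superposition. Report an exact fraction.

Load 1 — uniform load w=7 kN/m over full span:
  y_1 = -wx²(L-x)²/(24EI) = -7·(20/3)²·(10-(20/3))²/(24·5000) = -7/243 m
Load 2 — triangular load w₀=7 kN/m (0→w₀ over full span):
  y_2 = -w₀x²(L-x)²(x+2L)/(120LEI) = -7·(20/3)²·(10-(20/3))²·((20/3)+2·10)/(120·10·5000) = -56/3645 m
Load 3 — point force P=-19 kN at a=5 m (b=L-a=5):
  y_3 = -Pa²(L-x)²(3bL-(3b+a)(L-x))/(6L³EI)  [x>a] = -(-19)·5²·(10-(20/3))²·(3·5·10-(3·5+5)·(10-(20/3)))/(6·10³·5000) = 19/1296 m
Superposition: y = Σ y_i = -1721/58320 m ≈ -0.029510 m

y(20/3) = -1721/58320 m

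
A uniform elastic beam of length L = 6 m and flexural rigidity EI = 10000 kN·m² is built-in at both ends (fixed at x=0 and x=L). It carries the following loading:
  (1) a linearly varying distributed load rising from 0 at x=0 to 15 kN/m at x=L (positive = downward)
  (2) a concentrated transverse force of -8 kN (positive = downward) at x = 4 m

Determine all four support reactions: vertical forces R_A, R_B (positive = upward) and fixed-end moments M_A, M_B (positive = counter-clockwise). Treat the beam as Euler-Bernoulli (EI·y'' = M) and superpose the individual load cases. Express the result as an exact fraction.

R_A = 617/54 kN, M_A = 130/9 kN·m, R_B = 1381/54 kN, M_B = -179/9 kN·m

Load 1 — triangular load w₀=15 kN/m (0→w₀ over full span):
  R_A = 3w₀L/20 = 3·15·6/20 = 27/2 kN
  M_A = w₀L²/30 = 15·6²/30 = 18 kN·m
  R_B = 7w₀L/20 = 7·15·6/20 = 63/2 kN
  M_B = -w₀L²/20 = -15·6²/20 = -27 kN·m
Load 2 — point force P=-8 kN at a=4 m (b=L-a=2):
  R_A = Pb²(3a+b)/L³ = (-8)·2²·(3·4+2)/6³ = -56/27 kN
  M_A = Pab²/L² = (-8)·4·2²/6² = -32/9 kN·m
  R_B = Pa²(a+3b)/L³ = (-8)·4²·(4+3·2)/6³ = -160/27 kN
  M_B = -Pa²b/L² = -(-8)·4²·2/6² = 64/9 kN·m
Superposition: R_A = 617/54 kN, M_A = 130/9 kN·m, R_B = 1381/54 kN, M_B = -179/9 kN·m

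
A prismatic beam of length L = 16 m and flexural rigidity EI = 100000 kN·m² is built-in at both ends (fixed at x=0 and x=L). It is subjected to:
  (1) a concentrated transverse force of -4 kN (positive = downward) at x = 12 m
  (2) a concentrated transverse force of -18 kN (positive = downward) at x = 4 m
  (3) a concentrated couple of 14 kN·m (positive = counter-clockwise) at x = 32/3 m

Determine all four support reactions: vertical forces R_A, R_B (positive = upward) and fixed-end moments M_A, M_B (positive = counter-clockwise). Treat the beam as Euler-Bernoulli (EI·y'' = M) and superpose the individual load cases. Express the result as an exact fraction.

Load 1 — point force P=-4 kN at a=12 m (b=L-a=4):
  R_A = Pb²(3a+b)/L³ = (-4)·4²·(3·12+4)/16³ = -5/8 kN
  M_A = Pab²/L² = (-4)·12·4²/16² = -3 kN·m
  R_B = Pa²(a+3b)/L³ = (-4)·12²·(12+3·4)/16³ = -27/8 kN
  M_B = -Pa²b/L² = -(-4)·12²·4/16² = 9 kN·m
Load 2 — point force P=-18 kN at a=4 m (b=L-a=12):
  R_A = Pb²(3a+b)/L³ = (-18)·12²·(3·4+12)/16³ = -243/16 kN
  M_A = Pab²/L² = (-18)·4·12²/16² = -81/2 kN·m
  R_B = Pa²(a+3b)/L³ = (-18)·4²·(4+3·12)/16³ = -45/16 kN
  M_B = -Pa²b/L² = -(-18)·4²·12/16² = 27/2 kN·m
Load 3 — applied couple M₀=14 kN·m at a=32/3 m (b=L-a=16/3):
  R_A = 6M₀ab/L³ = 6·14·(32/3)·(16/3)/16³ = 7/6 kN
  M_A = M₀b(2a-b)/L² = 14·(16/3)·(2·(32/3)-(16/3))/16² = 14/3 kN·m
  R_B = -6M₀ab/L³ = -6·14·(32/3)·(16/3)/16³ = -7/6 kN
  M_B = M₀a(2b-a)/L² = 14·(32/3)·(2·(16/3)-(32/3))/16² = 0 kN·m
Superposition: R_A = -703/48 kN, M_A = -233/6 kN·m, R_B = -353/48 kN, M_B = 45/2 kN·m

R_A = -703/48 kN, M_A = -233/6 kN·m, R_B = -353/48 kN, M_B = 45/2 kN·m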